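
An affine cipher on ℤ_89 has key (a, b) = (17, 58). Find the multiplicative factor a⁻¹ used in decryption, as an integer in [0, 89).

21

Run Euclid on (89, 17):
89 = 5·17 + 4
17 = 4·4 + 1
4 = 4·1 + 0
Since gcd(17, 89) = 1, back-substitute to write 1 as a combination:
1 = 17 − 4·4
1 = −4·89 + 21·17
So 17·21 ≡ 1 (mod 89).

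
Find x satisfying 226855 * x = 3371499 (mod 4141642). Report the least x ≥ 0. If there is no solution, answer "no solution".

125585

First find gcd(226855, 4141642):
4141642 = 18×226855 + 58252
226855 = 3×58252 + 52099
58252 = 1×52099 + 6153
52099 = 8×6153 + 2875
6153 = 2×2875 + 403
2875 = 7×403 + 54
403 = 7×54 + 25
54 = 2×25 + 4
25 = 6×4 + 1
4 = 4×1 + 0
gcd = 1, so a unique solution mod 4141642 exists.
Back-substitute for the Bézout coefficients:
1 = 25 − 6·4
1 = −6·54 + 13·25
1 = 13·403 − 97·54
1 = −97·2875 + 692·403
1 = 692·6153 − 1481·2875
1 = −1481·52099 + 12540·6153
1 = 12540·58252 − 14021·52099
1 = −14021·226855 + 54603·58252
1 = 54603·4141642 − 996875·226855
So 226855·(-996875) ≡ 1 (mod 4141642), giving 226855⁻¹ ≡ 3144767.
x ≡ 226855⁻¹·3371499 ≡ 3144767·3371499 ≡ 125585 (mod 4141642).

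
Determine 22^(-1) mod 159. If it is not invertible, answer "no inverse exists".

gcd(159, 22) by repeated division:
159 = 7*22 + 5
22 = 4*5 + 2
5 = 2*2 + 1
2 = 2*1 + 0
gcd = 1, so the inverse exists. Back-substitute:
1 = 5 − 2·2
1 = −2·22 + 9·5
1 = 9·159 − 65·22
Hence 22⁻¹ ≡ -65 ≡ 94 (mod 159).

94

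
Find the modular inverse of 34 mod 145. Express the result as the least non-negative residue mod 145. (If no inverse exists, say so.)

Extended Euclidean algorithm:
145 = 4*34 + 9
34 = 3*9 + 7
9 = 1*7 + 2
7 = 3*2 + 1
2 = 2*1 + 0
gcd = 1, so the inverse exists. Back-substitute:
1 = 7 − 3·2
1 = −3·9 + 4·7
1 = 4·34 − 15·9
1 = −15·145 + 64·34
So 34·64 ≡ 1 (mod 145).

64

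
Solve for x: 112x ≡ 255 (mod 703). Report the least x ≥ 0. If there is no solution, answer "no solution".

699

First find gcd(112, 703):
703 = 6·112 + 31
112 = 3·31 + 19
31 = 1·19 + 12
19 = 1·12 + 7
12 = 1·7 + 5
7 = 1·5 + 2
5 = 2·2 + 1
2 = 2·1 + 0
gcd = 1, so a unique solution mod 703 exists.
Back-substitute for the Bézout coefficients:
1 = 5 − 2·2
1 = −2·7 + 3·5
1 = 3·12 − 5·7
1 = −5·19 + 8·12
1 = 8·31 − 13·19
1 = −13·112 + 47·31
1 = 47·703 − 295·112
So 112·(-295) ≡ 1 (mod 703), giving 112⁻¹ ≡ 408.
x ≡ 112⁻¹·255 ≡ 408·255 ≡ 699 (mod 703).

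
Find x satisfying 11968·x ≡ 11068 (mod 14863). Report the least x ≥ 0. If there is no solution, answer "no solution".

12554

First find gcd(11968, 14863):
14863 = 1·11968 + 2895
11968 = 4·2895 + 388
2895 = 7·388 + 179
388 = 2·179 + 30
179 = 5·30 + 29
30 = 1·29 + 1
29 = 29·1 + 0
gcd = 1, so a unique solution mod 14863 exists.
Back-substitute for the Bézout coefficients:
1 = 30 − 29
1 = −179 + 6·30
1 = 6·388 − 13·179
1 = −13·2895 + 97·388
1 = 97·11968 − 401·2895
1 = −401·14863 + 498·11968
So 11968·(498) ≡ 1 (mod 14863), giving 11968⁻¹ ≡ 498.
x ≡ 11968⁻¹·11068 ≡ 498·11068 ≡ 12554 (mod 14863).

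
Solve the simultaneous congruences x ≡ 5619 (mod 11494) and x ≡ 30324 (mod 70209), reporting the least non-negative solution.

620888511

Write x = 5619 + 11494·k. Then 11494·k ≡ 30324 − 5619 ≡ 24705 (mod 70209).
Need 11494⁻¹ mod 70209. Extended Euclid on (70209, 11494):
70209 = 6*11494 + 1245
11494 = 9*1245 + 289
1245 = 4*289 + 89
289 = 3*89 + 22
89 = 4*22 + 1
22 = 22*1 + 0
Back-substitute:
1 = 89 − 4·22
1 = −4·289 + 13·89
1 = 13·1245 − 56·289
1 = −56·11494 + 517·1245
1 = 517·70209 − 3158·11494
11494⁻¹ ≡ 67051 (mod 70209), so k ≡ 67051·24705 ≡ 54018 (mod 70209).
x = 5619 + 11494·54018 = 620888511.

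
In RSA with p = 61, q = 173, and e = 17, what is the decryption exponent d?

φ(n) = (p−1)(q−1) = 60·172 = 10320.
Need d with 17·d ≡ 1 (mod 10320). Apply the extended Euclidean algorithm:
10320 = 607*17 + 1
17 = 17*1 + 0
Back-substitute:
1 = 10320 − 607·17
So 17·(-607) ≡ 1 (mod 10320), hence d ≡ -607 ≡ 9713 (mod 10320).

9713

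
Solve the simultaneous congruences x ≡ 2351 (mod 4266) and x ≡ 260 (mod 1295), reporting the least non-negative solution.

Write x = 2351 + 4266·k. Then 4266·k ≡ 260 − 2351 ≡ 499 (mod 1295).
Need 4266⁻¹ mod 1295. Extended Euclid on (1295, 381):
1295 = 3·381 + 152
381 = 2·152 + 77
152 = 1·77 + 75
77 = 1·75 + 2
75 = 37·2 + 1
2 = 2·1 + 0
Back-substitute:
1 = 75 − 37·2
1 = −37·77 + 38·75
1 = 38·152 − 75·77
1 = −75·381 + 188·152
1 = 188·1295 − 639·381
4266⁻¹ ≡ 656 (mod 1295), so k ≡ 656·499 ≡ 1004 (mod 1295).
x = 2351 + 4266·1004 = 4285415.

4285415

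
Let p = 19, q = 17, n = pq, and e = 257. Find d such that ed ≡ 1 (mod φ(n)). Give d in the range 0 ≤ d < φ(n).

65

φ(n) = (p−1)(q−1) = 18·16 = 288.
Need d with 257·d ≡ 1 (mod 288). Apply the extended Euclidean algorithm:
288 = 1·257 + 31
257 = 8·31 + 9
31 = 3·9 + 4
9 = 2·4 + 1
4 = 4·1 + 0
Back-substitute:
1 = 9 − 2·4
1 = −2·31 + 7·9
1 = 7·257 − 58·31
1 = −58·288 + 65·257
So 257·65 ≡ 1 (mod 288), hence d = 65.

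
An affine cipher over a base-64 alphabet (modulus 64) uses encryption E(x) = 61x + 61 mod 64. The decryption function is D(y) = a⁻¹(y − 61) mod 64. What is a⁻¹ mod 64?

Run Euclid on (64, 61):
64 = 1×61 + 3
61 = 20×3 + 1
3 = 3×1 + 0
The gcd is 1. Working backward:
1 = 61 − 20·3
1 = −20·64 + 21·61
So 61·21 ≡ 1 (mod 64).

21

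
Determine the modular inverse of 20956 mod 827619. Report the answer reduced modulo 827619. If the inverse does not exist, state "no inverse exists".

no inverse exists

Compute gcd(20956, 827619):
827619 = 39×20956 + 10335
20956 = 2×10335 + 286
10335 = 36×286 + 39
286 = 7×39 + 13
39 = 3×13 + 0
The gcd is 13, not 1, hence no inverse exists.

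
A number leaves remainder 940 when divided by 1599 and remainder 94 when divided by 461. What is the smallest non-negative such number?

424675

Write x = 940 + 1599·k. Then 1599·k ≡ 94 − 940 ≡ 76 (mod 461).
Need 1599⁻¹ mod 461. Extended Euclid on (461, 216):
461 = 2·216 + 29
216 = 7·29 + 13
29 = 2·13 + 3
13 = 4·3 + 1
3 = 3·1 + 0
Back-substitute:
1 = 13 − 4·3
1 = −4·29 + 9·13
1 = 9·216 − 67·29
1 = −67·461 + 143·216
1599⁻¹ ≡ 143 (mod 461), so k ≡ 143·76 ≡ 265 (mod 461).
x = 940 + 1599·265 = 424675.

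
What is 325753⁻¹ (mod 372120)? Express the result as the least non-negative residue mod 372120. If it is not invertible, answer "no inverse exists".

Run Euclid on (372120, 325753):
372120 = 1×325753 + 46367
325753 = 7×46367 + 1184
46367 = 39×1184 + 191
1184 = 6×191 + 38
191 = 5×38 + 1
38 = 38×1 + 0
gcd = 1, so the inverse exists. Back-substitute:
1 = 191 − 5·38
1 = −5·1184 + 31·191
1 = 31·46367 − 1214·1184
1 = −1214·325753 + 8529·46367
1 = 8529·372120 − 9743·325753
Hence 325753⁻¹ ≡ -9743 ≡ 362377 (mod 372120).

362377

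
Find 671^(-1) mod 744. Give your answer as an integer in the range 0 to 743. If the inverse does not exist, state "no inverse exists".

Apply the Euclidean algorithm to 744 and 671:
744 = 1·671 + 73
671 = 9·73 + 14
73 = 5·14 + 3
14 = 4·3 + 2
3 = 1·2 + 1
2 = 2·1 + 0
Since gcd(671, 744) = 1, back-substitute to write 1 as a combination:
1 = 3 − 2
1 = −14 + 5·3
1 = 5·73 − 26·14
1 = −26·671 + 239·73
1 = 239·744 − 265·671
Hence 671⁻¹ ≡ -265 ≡ 479 (mod 744).

479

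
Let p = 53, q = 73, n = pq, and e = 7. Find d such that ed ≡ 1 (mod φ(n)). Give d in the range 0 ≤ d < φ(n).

φ(n) = (p−1)(q−1) = 52·72 = 3744.
Need d with 7·d ≡ 1 (mod 3744). Apply the extended Euclidean algorithm:
3744 = 534*7 + 6
7 = 1*6 + 1
6 = 6*1 + 0
Back-substitute:
1 = 7 − 6
1 = −3744 + 535·7
So 7·535 ≡ 1 (mod 3744), hence d = 535.

535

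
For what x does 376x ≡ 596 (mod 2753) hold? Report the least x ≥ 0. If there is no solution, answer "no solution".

2491

First find gcd(376, 2753):
2753 = 7·376 + 121
376 = 3·121 + 13
121 = 9·13 + 4
13 = 3·4 + 1
4 = 4·1 + 0
gcd = 1, so a unique solution mod 2753 exists.
Back-substitute for the Bézout coefficients:
1 = 13 − 3·4
1 = −3·121 + 28·13
1 = 28·376 − 87·121
1 = −87·2753 + 637·376
So 376·(637) ≡ 1 (mod 2753), giving 376⁻¹ ≡ 637.
x ≡ 376⁻¹·596 ≡ 637·596 ≡ 2491 (mod 2753).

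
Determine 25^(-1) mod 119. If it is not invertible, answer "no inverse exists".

Run Euclid on (119, 25):
119 = 4×25 + 19
25 = 1×19 + 6
19 = 3×6 + 1
6 = 6×1 + 0
Since gcd(25, 119) = 1, back-substitute to write 1 as a combination:
1 = 19 − 3·6
1 = −3·25 + 4·19
1 = 4·119 − 19·25
Thus 25·(-19) ≡ 1 (mod 119); reducing, -19 mod 119 = 100.

100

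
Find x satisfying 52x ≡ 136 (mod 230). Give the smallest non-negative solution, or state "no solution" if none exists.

38

First find gcd(52, 230):
230 = 4×52 + 22
52 = 2×22 + 8
22 = 2×8 + 6
8 = 1×6 + 2
6 = 3×2 + 0
gcd = 2 and 2 | 136, so solutions exist. Divide through by 2: 26x ≡ 68 (mod 115).
Now find 26⁻¹ mod 115:
115 = 4*26 + 11
26 = 2*11 + 4
11 = 2*4 + 3
4 = 1*3 + 1
3 = 3*1 + 0
Back-substitute:
1 = 4 − 3
1 = −11 + 3·4
1 = 3·26 − 7·11
1 = −7·115 + 31·26
So 26⁻¹ ≡ 31 (mod 115).
Then x ≡ 31·68 ≡ 38 (mod 115); the smallest non-negative solution is x = 38.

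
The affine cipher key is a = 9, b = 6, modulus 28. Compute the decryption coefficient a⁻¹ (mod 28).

Apply the Euclidean algorithm to 28 and 9:
28 = 3×9 + 1
9 = 9×1 + 0
The gcd is 1. Working backward:
1 = 28 − 3·9
Hence 9⁻¹ ≡ -3 ≡ 25 (mod 28).

25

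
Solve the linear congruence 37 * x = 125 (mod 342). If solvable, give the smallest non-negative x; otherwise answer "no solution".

First find gcd(37, 342):
342 = 9*37 + 9
37 = 4*9 + 1
9 = 9*1 + 0
gcd = 1, so a unique solution mod 342 exists.
Back-substitute for the Bézout coefficients:
1 = 37 − 4·9
1 = −4·342 + 37·37
So 37·(37) ≡ 1 (mod 342), giving 37⁻¹ ≡ 37.
x ≡ 37⁻¹·125 ≡ 37·125 ≡ 179 (mod 342).

179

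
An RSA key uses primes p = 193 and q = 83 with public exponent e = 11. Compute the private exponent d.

10019

φ(n) = (p−1)(q−1) = 192·82 = 15744.
Need d with 11·d ≡ 1 (mod 15744). Apply the extended Euclidean algorithm:
15744 = 1431·11 + 3
11 = 3·3 + 2
3 = 1·2 + 1
2 = 2·1 + 0
Back-substitute:
1 = 3 − 2
1 = −11 + 4·3
1 = 4·15744 − 5725·11
So 11·(-5725) ≡ 1 (mod 15744), hence d ≡ -5725 ≡ 10019 (mod 15744).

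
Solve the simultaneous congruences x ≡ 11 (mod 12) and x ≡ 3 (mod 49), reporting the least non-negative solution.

Write x = 11 + 12·k. Then 12·k ≡ 3 − 11 ≡ 41 (mod 49).
Need 12⁻¹ mod 49. Extended Euclid on (49, 12):
49 = 4·12 + 1
12 = 12·1 + 0
Back-substitute:
1 = 49 − 4·12
12⁻¹ ≡ 45 (mod 49), so k ≡ 45·41 ≡ 32 (mod 49).
x = 11 + 12·32 = 395.

395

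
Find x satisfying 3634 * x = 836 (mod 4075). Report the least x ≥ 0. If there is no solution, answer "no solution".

3454

First find gcd(3634, 4075):
4075 = 1×3634 + 441
3634 = 8×441 + 106
441 = 4×106 + 17
106 = 6×17 + 4
17 = 4×4 + 1
4 = 4×1 + 0
gcd = 1, so a unique solution mod 4075 exists.
Back-substitute for the Bézout coefficients:
1 = 17 − 4·4
1 = −4·106 + 25·17
1 = 25·441 − 104·106
1 = −104·3634 + 857·441
1 = 857·4075 − 961·3634
So 3634·(-961) ≡ 1 (mod 4075), giving 3634⁻¹ ≡ 3114.
x ≡ 3634⁻¹·836 ≡ 3114·836 ≡ 3454 (mod 4075).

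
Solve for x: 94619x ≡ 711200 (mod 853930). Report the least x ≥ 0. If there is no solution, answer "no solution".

First find gcd(94619, 853930):
853930 = 9*94619 + 2359
94619 = 40*2359 + 259
2359 = 9*259 + 28
259 = 9*28 + 7
28 = 4*7 + 0
gcd = 7 and 7 | 711200, so solutions exist. Divide through by 7: 13517x ≡ 101600 (mod 121990).
Now find 13517⁻¹ mod 121990:
121990 = 9·13517 + 337
13517 = 40·337 + 37
337 = 9·37 + 4
37 = 9·4 + 1
4 = 4·1 + 0
Back-substitute:
1 = 37 − 9·4
1 = −9·337 + 82·37
1 = 82·13517 − 3289·337
1 = −3289·121990 + 29683·13517
So 13517⁻¹ ≡ 29683 (mod 121990).
Then x ≡ 29683·101600 ≡ 78010 (mod 121990); the smallest non-negative solution is x = 78010.

78010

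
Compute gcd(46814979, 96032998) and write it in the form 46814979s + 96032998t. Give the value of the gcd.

Repeated division:
96032998 = 2×46814979 + 2403040
46814979 = 19×2403040 + 1157219
2403040 = 2×1157219 + 88602
1157219 = 13×88602 + 5393
88602 = 16×5393 + 2314
5393 = 2×2314 + 765
2314 = 3×765 + 19
765 = 40×19 + 5
19 = 3×5 + 4
5 = 1×4 + 1
4 = 4×1 + 0
gcd(46814979, 96032998) = 1.
Back-substituting:
1 = 5 − 4
1 = −19 + 4·5
1 = 4·765 − 161·19
1 = −161·2314 + 487·765
1 = 487·5393 − 1135·2314
1 = −1135·88602 + 18647·5393
1 = 18647·1157219 − 243546·88602
1 = −243546·2403040 + 505739·1157219
1 = 505739·46814979 − 9852587·2403040
1 = −9852587·96032998 + 20210913·46814979
So 1 = (-9852587)·96032998 + (20210913)·46814979.

1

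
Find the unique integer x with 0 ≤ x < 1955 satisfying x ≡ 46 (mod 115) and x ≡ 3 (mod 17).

1771

Write x = 46 + 115·k. Then 115·k ≡ 3 − 46 ≡ 8 (mod 17).
Need 115⁻¹ mod 17. Extended Euclid on (17, 13):
17 = 1×13 + 4
13 = 3×4 + 1
4 = 4×1 + 0
Back-substitute:
1 = 13 − 3·4
1 = −3·17 + 4·13
115⁻¹ ≡ 4 (mod 17), so k ≡ 4·8 ≡ 15 (mod 17).
x = 46 + 115·15 = 1771.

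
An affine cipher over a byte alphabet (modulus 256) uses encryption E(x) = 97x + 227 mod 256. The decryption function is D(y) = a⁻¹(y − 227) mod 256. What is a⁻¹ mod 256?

Extended Euclidean algorithm:
256 = 2·97 + 62
97 = 1·62 + 35
62 = 1·35 + 27
35 = 1·27 + 8
27 = 3·8 + 3
8 = 2·3 + 2
3 = 1·2 + 1
2 = 2·1 + 0
Since gcd(97, 256) = 1, back-substitute to write 1 as a combination:
1 = 3 − 2
1 = −8 + 3·3
1 = 3·27 − 10·8
1 = −10·35 + 13·27
1 = 13·62 − 23·35
1 = −23·97 + 36·62
1 = 36·256 − 95·97
Thus 97·(-95) ≡ 1 (mod 256); reducing, -95 mod 256 = 161.

161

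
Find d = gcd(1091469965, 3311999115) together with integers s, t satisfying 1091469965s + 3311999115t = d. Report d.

Repeated division:
3311999115 = 3×1091469965 + 37589220
1091469965 = 29×37589220 + 1382585
37589220 = 27×1382585 + 259425
1382585 = 5×259425 + 85460
259425 = 3×85460 + 3045
85460 = 28×3045 + 200
3045 = 15×200 + 45
200 = 4×45 + 20
45 = 2×20 + 5
20 = 4×5 + 0
gcd(1091469965, 3311999115) = 5.
Working backward:
5 = 45 − 2·20
5 = −2·200 + 9·45
5 = 9·3045 − 137·200
5 = −137·85460 + 3845·3045
5 = 3845·259425 − 11672·85460
5 = −11672·1382585 + 62205·259425
5 = 62205·37589220 − 1691207·1382585
5 = −1691207·1091469965 + 49107208·37589220
5 = 49107208·3311999115 − 149012831·1091469965
So 5 = (49107208)·3311999115 + (-149012831)·1091469965.

5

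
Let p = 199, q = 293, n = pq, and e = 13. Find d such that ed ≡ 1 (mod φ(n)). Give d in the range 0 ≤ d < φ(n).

22237

φ(n) = (p−1)(q−1) = 198·292 = 57816.
Need d with 13·d ≡ 1 (mod 57816). Apply the extended Euclidean algorithm:
57816 = 4447*13 + 5
13 = 2*5 + 3
5 = 1*3 + 2
3 = 1*2 + 1
2 = 2*1 + 0
Back-substitute:
1 = 3 − 2
1 = −5 + 2·3
1 = 2·13 − 5·5
1 = −5·57816 + 22237·13
So 13·22237 ≡ 1 (mod 57816), hence d = 22237.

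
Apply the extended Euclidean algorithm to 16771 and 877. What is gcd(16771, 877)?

Apply Euclid's algorithm to 16771 and 877:
16771 = 19×877 + 108
877 = 8×108 + 13
108 = 8×13 + 4
13 = 3×4 + 1
4 = 4×1 + 0
gcd(16771, 877) = 1.
Back-substituting:
1 = 13 − 3·4
1 = −3·108 + 25·13
1 = 25·877 − 203·108
1 = −203·16771 + 3882·877
So 1 = (-203)·16771 + (3882)·877.

1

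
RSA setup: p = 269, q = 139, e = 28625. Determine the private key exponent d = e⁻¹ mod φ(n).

28697

φ(n) = (p−1)(q−1) = 268·138 = 36984.
Need d with 28625·d ≡ 1 (mod 36984). Apply the extended Euclidean algorithm:
36984 = 1·28625 + 8359
28625 = 3·8359 + 3548
8359 = 2·3548 + 1263
3548 = 2·1263 + 1022
1263 = 1·1022 + 241
1022 = 4·241 + 58
241 = 4·58 + 9
58 = 6·9 + 4
9 = 2·4 + 1
4 = 4·1 + 0
Back-substitute:
1 = 9 − 2·4
1 = −2·58 + 13·9
1 = 13·241 − 54·58
1 = −54·1022 + 229·241
1 = 229·1263 − 283·1022
1 = −283·3548 + 795·1263
1 = 795·8359 − 1873·3548
1 = −1873·28625 + 6414·8359
1 = 6414·36984 − 8287·28625
So 28625·(-8287) ≡ 1 (mod 36984), hence d ≡ -8287 ≡ 28697 (mod 36984).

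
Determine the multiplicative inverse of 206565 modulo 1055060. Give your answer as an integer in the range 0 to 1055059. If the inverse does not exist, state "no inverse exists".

Compute gcd(206565, 1055060):
1055060 = 5×206565 + 22235
206565 = 9×22235 + 6450
22235 = 3×6450 + 2885
6450 = 2×2885 + 680
2885 = 4×680 + 165
680 = 4×165 + 20
165 = 8×20 + 5
20 = 4×5 + 0
Since gcd = 5 > 1, 206565 is not a unit mod 1055060.

no inverse exists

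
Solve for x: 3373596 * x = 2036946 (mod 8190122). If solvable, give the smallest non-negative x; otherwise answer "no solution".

First find gcd(3373596, 8190122):
8190122 = 2×3373596 + 1442930
3373596 = 2×1442930 + 487736
1442930 = 2×487736 + 467458
487736 = 1×467458 + 20278
467458 = 23×20278 + 1064
20278 = 19×1064 + 62
1064 = 17×62 + 10
62 = 6×10 + 2
10 = 5×2 + 0
gcd = 2 and 2 | 2036946, so solutions exist. Divide through by 2: 1686798x ≡ 1018473 (mod 4095061).
Now find 1686798⁻¹ mod 4095061:
4095061 = 2*1686798 + 721465
1686798 = 2*721465 + 243868
721465 = 2*243868 + 233729
243868 = 1*233729 + 10139
233729 = 23*10139 + 532
10139 = 19*532 + 31
532 = 17*31 + 5
31 = 6*5 + 1
5 = 5*1 + 0
Back-substitute:
1 = 31 − 6·5
1 = −6·532 + 103·31
1 = 103·10139 − 1963·532
1 = −1963·233729 + 45252·10139
1 = 45252·243868 − 47215·233729
1 = −47215·721465 + 139682·243868
1 = 139682·1686798 − 326579·721465
1 = −326579·4095061 + 792840·1686798
So 1686798⁻¹ ≡ 792840 (mod 4095061).
Then x ≡ 792840·1018473 ≡ 1530035 (mod 4095061); the smallest non-negative solution is x = 1530035.

1530035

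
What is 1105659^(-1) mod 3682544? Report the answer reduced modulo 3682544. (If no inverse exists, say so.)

Run Euclid on (3682544, 1105659):
3682544 = 3·1105659 + 365567
1105659 = 3·365567 + 8958
365567 = 40·8958 + 7247
8958 = 1·7247 + 1711
7247 = 4·1711 + 403
1711 = 4·403 + 99
403 = 4·99 + 7
99 = 14·7 + 1
7 = 7·1 + 0
Since gcd(1105659, 3682544) = 1, back-substitute to write 1 as a combination:
1 = 99 − 14·7
1 = −14·403 + 57·99
1 = 57·1711 − 242·403
1 = −242·7247 + 1025·1711
1 = 1025·8958 − 1267·7247
1 = −1267·365567 + 51705·8958
1 = 51705·1105659 − 156382·365567
1 = −156382·3682544 + 520851·1105659
So 1105659·520851 ≡ 1 (mod 3682544).

520851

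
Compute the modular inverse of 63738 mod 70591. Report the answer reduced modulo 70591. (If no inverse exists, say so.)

40142

gcd(70591, 63738) by repeated division:
70591 = 1×63738 + 6853
63738 = 9×6853 + 2061
6853 = 3×2061 + 670
2061 = 3×670 + 51
670 = 13×51 + 7
51 = 7×7 + 2
7 = 3×2 + 1
2 = 2×1 + 0
The gcd is 1. Working backward:
1 = 7 − 3·2
1 = −3·51 + 22·7
1 = 22·670 − 289·51
1 = −289·2061 + 889·670
1 = 889·6853 − 2956·2061
1 = −2956·63738 + 27493·6853
1 = 27493·70591 − 30449·63738
So 63738·(-30449) ≡ 1 (mod 70591), and -30449 ≡ 40142 (mod 70591).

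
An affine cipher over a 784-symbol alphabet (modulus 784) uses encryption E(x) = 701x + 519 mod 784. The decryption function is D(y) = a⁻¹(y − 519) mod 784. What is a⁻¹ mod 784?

Extended Euclidean algorithm:
784 = 1×701 + 83
701 = 8×83 + 37
83 = 2×37 + 9
37 = 4×9 + 1
9 = 9×1 + 0
Since gcd(701, 784) = 1, back-substitute to write 1 as a combination:
1 = 37 − 4·9
1 = −4·83 + 9·37
1 = 9·701 − 76·83
1 = −76·784 + 85·701
So 701·85 ≡ 1 (mod 784).

85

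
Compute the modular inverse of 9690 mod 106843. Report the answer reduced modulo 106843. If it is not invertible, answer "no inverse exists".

4223

Run Euclid on (106843, 9690):
106843 = 11·9690 + 253
9690 = 38·253 + 76
253 = 3·76 + 25
76 = 3·25 + 1
25 = 25·1 + 0
gcd = 1, so the inverse exists. Back-substitute:
1 = 76 − 3·25
1 = −3·253 + 10·76
1 = 10·9690 − 383·253
1 = −383·106843 + 4223·9690
So 9690·4223 ≡ 1 (mod 106843).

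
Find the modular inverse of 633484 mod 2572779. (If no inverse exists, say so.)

2470048

gcd(2572779, 633484) by repeated division:
2572779 = 4·633484 + 38843
633484 = 16·38843 + 11996
38843 = 3·11996 + 2855
11996 = 4·2855 + 576
2855 = 4·576 + 551
576 = 1·551 + 25
551 = 22·25 + 1
25 = 25·1 + 0
gcd = 1, so the inverse exists. Back-substitute:
1 = 551 − 22·25
1 = −22·576 + 23·551
1 = 23·2855 − 114·576
1 = −114·11996 + 479·2855
1 = 479·38843 − 1551·11996
1 = −1551·633484 + 25295·38843
1 = 25295·2572779 − 102731·633484
Hence 633484⁻¹ ≡ -102731 ≡ 2470048 (mod 2572779).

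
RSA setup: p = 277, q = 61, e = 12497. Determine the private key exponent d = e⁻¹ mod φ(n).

φ(n) = (p−1)(q−1) = 276·60 = 16560.
Need d with 12497·d ≡ 1 (mod 16560). Apply the extended Euclidean algorithm:
16560 = 1×12497 + 4063
12497 = 3×4063 + 308
4063 = 13×308 + 59
308 = 5×59 + 13
59 = 4×13 + 7
13 = 1×7 + 6
7 = 1×6 + 1
6 = 6×1 + 0
Back-substitute:
1 = 7 − 6
1 = −13 + 2·7
1 = 2·59 − 9·13
1 = −9·308 + 47·59
1 = 47·4063 − 620·308
1 = −620·12497 + 1907·4063
1 = 1907·16560 − 2527·12497
So 12497·(-2527) ≡ 1 (mod 16560), hence d ≡ -2527 ≡ 14033 (mod 16560).

14033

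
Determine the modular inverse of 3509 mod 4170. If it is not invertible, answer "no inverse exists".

3659

Run Euclid on (4170, 3509):
4170 = 1×3509 + 661
3509 = 5×661 + 204
661 = 3×204 + 49
204 = 4×49 + 8
49 = 6×8 + 1
8 = 8×1 + 0
Since gcd(3509, 4170) = 1, back-substitute to write 1 as a combination:
1 = 49 − 6·8
1 = −6·204 + 25·49
1 = 25·661 − 81·204
1 = −81·3509 + 430·661
1 = 430·4170 − 511·3509
Hence 3509⁻¹ ≡ -511 ≡ 3659 (mod 4170).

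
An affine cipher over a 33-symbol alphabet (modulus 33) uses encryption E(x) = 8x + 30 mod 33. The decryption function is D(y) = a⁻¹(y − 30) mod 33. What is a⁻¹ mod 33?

29

Extended Euclidean algorithm:
33 = 4·8 + 1
8 = 8·1 + 0
gcd = 1, so the inverse exists. Back-substitute:
1 = 33 − 4·8
Thus 8·(-4) ≡ 1 (mod 33); reducing, -4 mod 33 = 29.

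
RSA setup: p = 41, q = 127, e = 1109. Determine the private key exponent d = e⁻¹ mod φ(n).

φ(n) = (p−1)(q−1) = 40·126 = 5040.
Need d with 1109·d ≡ 1 (mod 5040). Apply the extended Euclidean algorithm:
5040 = 4·1109 + 604
1109 = 1·604 + 505
604 = 1·505 + 99
505 = 5·99 + 10
99 = 9·10 + 9
10 = 1·9 + 1
9 = 9·1 + 0
Back-substitute:
1 = 10 − 9
1 = −99 + 10·10
1 = 10·505 − 51·99
1 = −51·604 + 61·505
1 = 61·1109 − 112·604
1 = −112·5040 + 509·1109
So 1109·509 ≡ 1 (mod 5040), hence d = 509.

509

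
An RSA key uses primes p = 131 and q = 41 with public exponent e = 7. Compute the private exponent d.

743

φ(n) = (p−1)(q−1) = 130·40 = 5200.
Need d with 7·d ≡ 1 (mod 5200). Apply the extended Euclidean algorithm:
5200 = 742*7 + 6
7 = 1*6 + 1
6 = 6*1 + 0
Back-substitute:
1 = 7 − 6
1 = −5200 + 743·7
So 7·743 ≡ 1 (mod 5200), hence d = 743.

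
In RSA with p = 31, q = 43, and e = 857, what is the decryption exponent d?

φ(n) = (p−1)(q−1) = 30·42 = 1260.
Need d with 857·d ≡ 1 (mod 1260). Apply the extended Euclidean algorithm:
1260 = 1·857 + 403
857 = 2·403 + 51
403 = 7·51 + 46
51 = 1·46 + 5
46 = 9·5 + 1
5 = 5·1 + 0
Back-substitute:
1 = 46 − 9·5
1 = −9·51 + 10·46
1 = 10·403 − 79·51
1 = −79·857 + 168·403
1 = 168·1260 − 247·857
So 857·(-247) ≡ 1 (mod 1260), hence d ≡ -247 ≡ 1013 (mod 1260).

1013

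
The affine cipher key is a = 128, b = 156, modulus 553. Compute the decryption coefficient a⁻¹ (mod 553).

Extended Euclidean algorithm:
553 = 4*128 + 41
128 = 3*41 + 5
41 = 8*5 + 1
5 = 5*1 + 0
The gcd is 1. Working backward:
1 = 41 − 8·5
1 = −8·128 + 25·41
1 = 25·553 − 108·128
Thus 128·(-108) ≡ 1 (mod 553); reducing, -108 mod 553 = 445.

445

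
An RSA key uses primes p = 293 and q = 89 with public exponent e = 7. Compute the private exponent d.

3671

φ(n) = (p−1)(q−1) = 292·88 = 25696.
Need d with 7·d ≡ 1 (mod 25696). Apply the extended Euclidean algorithm:
25696 = 3670*7 + 6
7 = 1*6 + 1
6 = 6*1 + 0
Back-substitute:
1 = 7 − 6
1 = −25696 + 3671·7
So 7·3671 ≡ 1 (mod 25696), hence d = 3671.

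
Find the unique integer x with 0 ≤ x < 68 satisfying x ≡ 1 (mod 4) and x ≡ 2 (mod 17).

53

Write x = 1 + 4·k. Then 4·k ≡ 2 − 1 ≡ 1 (mod 17).
Need 4⁻¹ mod 17. Extended Euclid on (17, 4):
17 = 4·4 + 1
4 = 4·1 + 0
Back-substitute:
1 = 17 − 4·4
4⁻¹ ≡ 13 (mod 17), so k ≡ 13·1 ≡ 13 (mod 17).
x = 1 + 4·13 = 53.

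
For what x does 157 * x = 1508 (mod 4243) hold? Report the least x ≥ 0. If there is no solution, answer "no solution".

2550

First find gcd(157, 4243):
4243 = 27×157 + 4
157 = 39×4 + 1
4 = 4×1 + 0
gcd = 1, so a unique solution mod 4243 exists.
Back-substitute for the Bézout coefficients:
1 = 157 − 39·4
1 = −39·4243 + 1054·157
So 157·(1054) ≡ 1 (mod 4243), giving 157⁻¹ ≡ 1054.
x ≡ 157⁻¹·1508 ≡ 1054·1508 ≡ 2550 (mod 4243).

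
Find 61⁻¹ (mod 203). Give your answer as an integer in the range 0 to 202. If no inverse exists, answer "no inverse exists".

10

Run Euclid on (203, 61):
203 = 3*61 + 20
61 = 3*20 + 1
20 = 20*1 + 0
The gcd is 1. Working backward:
1 = 61 − 3·20
1 = −3·203 + 10·61
So 61·10 ≡ 1 (mod 203).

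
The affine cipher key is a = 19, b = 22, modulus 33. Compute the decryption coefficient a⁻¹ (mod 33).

Apply the Euclidean algorithm to 33 and 19:
33 = 1*19 + 14
19 = 1*14 + 5
14 = 2*5 + 4
5 = 1*4 + 1
4 = 4*1 + 0
Since gcd(19, 33) = 1, back-substitute to write 1 as a combination:
1 = 5 − 4
1 = −14 + 3·5
1 = 3·19 − 4·14
1 = −4·33 + 7·19
So 19·7 ≡ 1 (mod 33).

7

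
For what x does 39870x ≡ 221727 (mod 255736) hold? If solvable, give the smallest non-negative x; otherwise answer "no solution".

no solution

gcd(39870, 255736):
255736 = 6×39870 + 16516
39870 = 2×16516 + 6838
16516 = 2×6838 + 2840
6838 = 2×2840 + 1158
2840 = 2×1158 + 524
1158 = 2×524 + 110
524 = 4×110 + 84
110 = 1×84 + 26
84 = 3×26 + 6
26 = 4×6 + 2
6 = 3×2 + 0
gcd = 2, but 2 ∤ 221727, so the congruence has no solution.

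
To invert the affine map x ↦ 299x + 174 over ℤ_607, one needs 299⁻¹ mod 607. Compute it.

337

Apply the Euclidean algorithm to 607 and 299:
607 = 2*299 + 9
299 = 33*9 + 2
9 = 4*2 + 1
2 = 2*1 + 0
Since gcd(299, 607) = 1, back-substitute to write 1 as a combination:
1 = 9 − 4·2
1 = −4·299 + 133·9
1 = 133·607 − 270·299
Hence 299⁻¹ ≡ -270 ≡ 337 (mod 607).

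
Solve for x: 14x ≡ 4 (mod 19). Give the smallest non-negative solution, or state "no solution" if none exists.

First find gcd(14, 19):
19 = 1·14 + 5
14 = 2·5 + 4
5 = 1·4 + 1
4 = 4·1 + 0
gcd = 1, so a unique solution mod 19 exists.
Back-substitute for the Bézout coefficients:
1 = 5 − 4
1 = −14 + 3·5
1 = 3·19 − 4·14
So 14·(-4) ≡ 1 (mod 19), giving 14⁻¹ ≡ 15.
x ≡ 14⁻¹·4 ≡ 15·4 ≡ 3 (mod 19).

3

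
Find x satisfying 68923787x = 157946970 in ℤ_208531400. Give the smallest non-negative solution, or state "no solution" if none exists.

First find gcd(68923787, 208531400):
208531400 = 3*68923787 + 1760039
68923787 = 39*1760039 + 282266
1760039 = 6*282266 + 66443
282266 = 4*66443 + 16494
66443 = 4*16494 + 467
16494 = 35*467 + 149
467 = 3*149 + 20
149 = 7*20 + 9
20 = 2*9 + 2
9 = 4*2 + 1
2 = 2*1 + 0
gcd = 1, so a unique solution mod 208531400 exists.
Back-substitute for the Bézout coefficients:
1 = 9 − 4·2
1 = −4·20 + 9·9
1 = 9·149 − 67·20
1 = −67·467 + 210·149
1 = 210·16494 − 7417·467
1 = −7417·66443 + 29878·16494
1 = 29878·282266 − 126929·66443
1 = −126929·1760039 + 791452·282266
1 = 791452·68923787 − 30993557·1760039
1 = −30993557·208531400 + 93772123·68923787
So 68923787·(93772123) ≡ 1 (mod 208531400), giving 68923787⁻¹ ≡ 93772123.
x ≡ 68923787⁻¹·157946970 ≡ 93772123·157946970 ≡ 145791110 (mod 208531400).

145791110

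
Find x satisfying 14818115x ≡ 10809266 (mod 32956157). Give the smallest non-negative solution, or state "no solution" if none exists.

2102851

First find gcd(14818115, 32956157):
32956157 = 2×14818115 + 3319927
14818115 = 4×3319927 + 1538407
3319927 = 2×1538407 + 243113
1538407 = 6×243113 + 79729
243113 = 3×79729 + 3926
79729 = 20×3926 + 1209
3926 = 3×1209 + 299
1209 = 4×299 + 13
299 = 23×13 + 0
gcd = 13 and 13 | 10809266, so solutions exist. Divide through by 13: 1139855x ≡ 831482 (mod 2535089).
Now find 1139855⁻¹ mod 2535089:
2535089 = 2×1139855 + 255379
1139855 = 4×255379 + 118339
255379 = 2×118339 + 18701
118339 = 6×18701 + 6133
18701 = 3×6133 + 302
6133 = 20×302 + 93
302 = 3×93 + 23
93 = 4×23 + 1
23 = 23×1 + 0
Back-substitute:
1 = 93 − 4·23
1 = −4·302 + 13·93
1 = 13·6133 − 264·302
1 = −264·18701 + 805·6133
1 = 805·118339 − 5094·18701
1 = −5094·255379 + 10993·118339
1 = 10993·1139855 − 49066·255379
1 = −49066·2535089 + 109125·1139855
So 1139855⁻¹ ≡ 109125 (mod 2535089).
Then x ≡ 109125·831482 ≡ 2102851 (mod 2535089); the smallest non-negative solution is x = 2102851.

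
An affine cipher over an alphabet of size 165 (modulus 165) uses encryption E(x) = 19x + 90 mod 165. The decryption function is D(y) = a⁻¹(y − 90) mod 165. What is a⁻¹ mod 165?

gcd(165, 19) by repeated division:
165 = 8×19 + 13
19 = 1×13 + 6
13 = 2×6 + 1
6 = 6×1 + 0
The gcd is 1. Working backward:
1 = 13 − 2·6
1 = −2·19 + 3·13
1 = 3·165 − 26·19
Thus 19·(-26) ≡ 1 (mod 165); reducing, -26 mod 165 = 139.

139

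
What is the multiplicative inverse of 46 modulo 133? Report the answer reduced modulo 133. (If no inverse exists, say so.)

Apply the Euclidean algorithm to 133 and 46:
133 = 2·46 + 41
46 = 1·41 + 5
41 = 8·5 + 1
5 = 5·1 + 0
Since gcd(46, 133) = 1, back-substitute to write 1 as a combination:
1 = 41 − 8·5
1 = −8·46 + 9·41
1 = 9·133 − 26·46
Hence 46⁻¹ ≡ -26 ≡ 107 (mod 133).

107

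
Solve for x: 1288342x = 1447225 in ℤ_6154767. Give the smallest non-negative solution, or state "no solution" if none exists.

First find gcd(1288342, 6154767):
6154767 = 4×1288342 + 1001399
1288342 = 1×1001399 + 286943
1001399 = 3×286943 + 140570
286943 = 2×140570 + 5803
140570 = 24×5803 + 1298
5803 = 4×1298 + 611
1298 = 2×611 + 76
611 = 8×76 + 3
76 = 25×3 + 1
3 = 3×1 + 0
gcd = 1, so a unique solution mod 6154767 exists.
Back-substitute for the Bézout coefficients:
1 = 76 − 25·3
1 = −25·611 + 201·76
1 = 201·1298 − 427·611
1 = −427·5803 + 1909·1298
1 = 1909·140570 − 46243·5803
1 = −46243·286943 + 94395·140570
1 = 94395·1001399 − 329428·286943
1 = −329428·1288342 + 423823·1001399
1 = 423823·6154767 − 2024720·1288342
So 1288342·(-2024720) ≡ 1 (mod 6154767), giving 1288342⁻¹ ≡ 4130047.
x ≡ 1288342⁻¹·1447225 ≡ 4130047·1447225 ≡ 3773797 (mod 6154767).

3773797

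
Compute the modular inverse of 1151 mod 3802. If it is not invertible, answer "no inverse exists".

Apply the Euclidean algorithm to 3802 and 1151:
3802 = 3*1151 + 349
1151 = 3*349 + 104
349 = 3*104 + 37
104 = 2*37 + 30
37 = 1*30 + 7
30 = 4*7 + 2
7 = 3*2 + 1
2 = 2*1 + 0
Since gcd(1151, 3802) = 1, back-substitute to write 1 as a combination:
1 = 7 − 3·2
1 = −3·30 + 13·7
1 = 13·37 − 16·30
1 = −16·104 + 45·37
1 = 45·349 − 151·104
1 = −151·1151 + 498·349
1 = 498·3802 − 1645·1151
So 1151·(-1645) ≡ 1 (mod 3802), and -1645 ≡ 2157 (mod 3802).

2157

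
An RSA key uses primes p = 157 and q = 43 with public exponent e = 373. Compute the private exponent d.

φ(n) = (p−1)(q−1) = 156·42 = 6552.
Need d with 373·d ≡ 1 (mod 6552). Apply the extended Euclidean algorithm:
6552 = 17·373 + 211
373 = 1·211 + 162
211 = 1·162 + 49
162 = 3·49 + 15
49 = 3·15 + 4
15 = 3·4 + 3
4 = 1·3 + 1
3 = 3·1 + 0
Back-substitute:
1 = 4 − 3
1 = −15 + 4·4
1 = 4·49 − 13·15
1 = −13·162 + 43·49
1 = 43·211 − 56·162
1 = −56·373 + 99·211
1 = 99·6552 − 1739·373
So 373·(-1739) ≡ 1 (mod 6552), hence d ≡ -1739 ≡ 4813 (mod 6552).

4813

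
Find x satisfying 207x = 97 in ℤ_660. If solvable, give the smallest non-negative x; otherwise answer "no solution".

no solution

gcd(207, 660):
660 = 3*207 + 39
207 = 5*39 + 12
39 = 3*12 + 3
12 = 4*3 + 0
gcd = 3, but 3 ∤ 97, so the congruence has no solution.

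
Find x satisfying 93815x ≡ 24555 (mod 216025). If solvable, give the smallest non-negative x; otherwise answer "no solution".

First find gcd(93815, 216025):
216025 = 2*93815 + 28395
93815 = 3*28395 + 8630
28395 = 3*8630 + 2505
8630 = 3*2505 + 1115
2505 = 2*1115 + 275
1115 = 4*275 + 15
275 = 18*15 + 5
15 = 3*5 + 0
gcd = 5 and 5 | 24555, so solutions exist. Divide through by 5: 18763x ≡ 4911 (mod 43205).
Now find 18763⁻¹ mod 43205:
43205 = 2×18763 + 5679
18763 = 3×5679 + 1726
5679 = 3×1726 + 501
1726 = 3×501 + 223
501 = 2×223 + 55
223 = 4×55 + 3
55 = 18×3 + 1
3 = 3×1 + 0
Back-substitute:
1 = 55 − 18·3
1 = −18·223 + 73·55
1 = 73·501 − 164·223
1 = −164·1726 + 565·501
1 = 565·5679 − 1859·1726
1 = −1859·18763 + 6142·5679
1 = 6142·43205 − 14143·18763
So 18763·(-14143) ≡ 1 (mod 43205), i.e. 18763⁻¹ ≡ 29062.
Then x ≡ 29062·4911 ≡ 17367 (mod 43205); the smallest non-negative solution is x = 17367.

17367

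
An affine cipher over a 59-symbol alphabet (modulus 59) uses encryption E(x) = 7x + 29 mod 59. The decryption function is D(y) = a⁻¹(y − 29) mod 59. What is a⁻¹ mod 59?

17

gcd(59, 7) by repeated division:
59 = 8×7 + 3
7 = 2×3 + 1
3 = 3×1 + 0
gcd = 1, so the inverse exists. Back-substitute:
1 = 7 − 2·3
1 = −2·59 + 17·7
So 7·17 ≡ 1 (mod 59).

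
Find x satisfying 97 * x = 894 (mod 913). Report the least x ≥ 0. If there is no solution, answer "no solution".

301

First find gcd(97, 913):
913 = 9·97 + 40
97 = 2·40 + 17
40 = 2·17 + 6
17 = 2·6 + 5
6 = 1·5 + 1
5 = 5·1 + 0
gcd = 1, so a unique solution mod 913 exists.
Back-substitute for the Bézout coefficients:
1 = 6 − 5
1 = −17 + 3·6
1 = 3·40 − 7·17
1 = −7·97 + 17·40
1 = 17·913 − 160·97
So 97·(-160) ≡ 1 (mod 913), giving 97⁻¹ ≡ 753.
x ≡ 97⁻¹·894 ≡ 753·894 ≡ 301 (mod 913).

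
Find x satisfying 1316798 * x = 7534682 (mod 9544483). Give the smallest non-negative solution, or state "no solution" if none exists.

8432404

First find gcd(1316798, 9544483):
9544483 = 7*1316798 + 326897
1316798 = 4*326897 + 9210
326897 = 35*9210 + 4547
9210 = 2*4547 + 116
4547 = 39*116 + 23
116 = 5*23 + 1
23 = 23*1 + 0
gcd = 1, so a unique solution mod 9544483 exists.
Back-substitute for the Bézout coefficients:
1 = 116 − 5·23
1 = −5·4547 + 196·116
1 = 196·9210 − 397·4547
1 = −397·326897 + 14091·9210
1 = 14091·1316798 − 56761·326897
1 = −56761·9544483 + 411418·1316798
So 1316798·(411418) ≡ 1 (mod 9544483), giving 1316798⁻¹ ≡ 411418.
x ≡ 1316798⁻¹·7534682 ≡ 411418·7534682 ≡ 8432404 (mod 9544483).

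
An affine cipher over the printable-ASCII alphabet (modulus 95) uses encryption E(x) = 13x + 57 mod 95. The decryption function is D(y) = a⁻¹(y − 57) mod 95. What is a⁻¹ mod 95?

22

Run Euclid on (95, 13):
95 = 7×13 + 4
13 = 3×4 + 1
4 = 4×1 + 0
Since gcd(13, 95) = 1, back-substitute to write 1 as a combination:
1 = 13 − 3·4
1 = −3·95 + 22·13
So 13·22 ≡ 1 (mod 95).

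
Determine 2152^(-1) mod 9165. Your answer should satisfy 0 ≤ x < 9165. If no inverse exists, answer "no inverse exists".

8803

Extended Euclidean algorithm:
9165 = 4·2152 + 557
2152 = 3·557 + 481
557 = 1·481 + 76
481 = 6·76 + 25
76 = 3·25 + 1
25 = 25·1 + 0
gcd = 1, so the inverse exists. Back-substitute:
1 = 76 − 3·25
1 = −3·481 + 19·76
1 = 19·557 − 22·481
1 = −22·2152 + 85·557
1 = 85·9165 − 362·2152
So 2152·(-362) ≡ 1 (mod 9165), and -362 ≡ 8803 (mod 9165).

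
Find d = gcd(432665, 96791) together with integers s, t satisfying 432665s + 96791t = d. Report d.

Repeated division:
432665 = 4×96791 + 45501
96791 = 2×45501 + 5789
45501 = 7×5789 + 4978
5789 = 1×4978 + 811
4978 = 6×811 + 112
811 = 7×112 + 27
112 = 4×27 + 4
27 = 6×4 + 3
4 = 1×3 + 1
3 = 3×1 + 0
gcd(432665, 96791) = 1.
Back-substituting:
1 = 4 − 3
1 = −27 + 7·4
1 = 7·112 − 29·27
1 = −29·811 + 210·112
1 = 210·4978 − 1289·811
1 = −1289·5789 + 1499·4978
1 = 1499·45501 − 11782·5789
1 = −11782·96791 + 25063·45501
1 = 25063·432665 − 112034·96791
So 1 = (25063)·432665 + (-112034)·96791.

1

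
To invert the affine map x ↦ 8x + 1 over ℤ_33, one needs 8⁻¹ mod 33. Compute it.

29

Run Euclid on (33, 8):
33 = 4·8 + 1
8 = 8·1 + 0
gcd = 1, so the inverse exists. Back-substitute:
1 = 33 − 4·8
So 8·(-4) ≡ 1 (mod 33), and -4 ≡ 29 (mod 33).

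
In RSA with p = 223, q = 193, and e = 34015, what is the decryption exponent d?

37663

φ(n) = (p−1)(q−1) = 222·192 = 42624.
Need d with 34015·d ≡ 1 (mod 42624). Apply the extended Euclidean algorithm:
42624 = 1·34015 + 8609
34015 = 3·8609 + 8188
8609 = 1·8188 + 421
8188 = 19·421 + 189
421 = 2·189 + 43
189 = 4·43 + 17
43 = 2·17 + 9
17 = 1·9 + 8
9 = 1·8 + 1
8 = 8·1 + 0
Back-substitute:
1 = 9 − 8
1 = −17 + 2·9
1 = 2·43 − 5·17
1 = −5·189 + 22·43
1 = 22·421 − 49·189
1 = −49·8188 + 953·421
1 = 953·8609 − 1002·8188
1 = −1002·34015 + 3959·8609
1 = 3959·42624 − 4961·34015
So 34015·(-4961) ≡ 1 (mod 42624), hence d ≡ -4961 ≡ 37663 (mod 42624).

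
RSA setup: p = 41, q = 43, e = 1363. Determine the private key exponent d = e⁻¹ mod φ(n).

φ(n) = (p−1)(q−1) = 40·42 = 1680.
Need d with 1363·d ≡ 1 (mod 1680). Apply the extended Euclidean algorithm:
1680 = 1·1363 + 317
1363 = 4·317 + 95
317 = 3·95 + 32
95 = 2·32 + 31
32 = 1·31 + 1
31 = 31·1 + 0
Back-substitute:
1 = 32 − 31
1 = −95 + 3·32
1 = 3·317 − 10·95
1 = −10·1363 + 43·317
1 = 43·1680 − 53·1363
So 1363·(-53) ≡ 1 (mod 1680), hence d ≡ -53 ≡ 1627 (mod 1680).

1627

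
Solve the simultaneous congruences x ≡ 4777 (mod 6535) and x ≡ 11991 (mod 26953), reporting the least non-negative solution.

158145242

Write x = 4777 + 6535·k. Then 6535·k ≡ 11991 − 4777 ≡ 7214 (mod 26953).
Need 6535⁻¹ mod 26953. Extended Euclid on (26953, 6535):
26953 = 4*6535 + 813
6535 = 8*813 + 31
813 = 26*31 + 7
31 = 4*7 + 3
7 = 2*3 + 1
3 = 3*1 + 0
Back-substitute:
1 = 7 − 2·3
1 = −2·31 + 9·7
1 = 9·813 − 236·31
1 = −236·6535 + 1897·813
1 = 1897·26953 − 7824·6535
6535⁻¹ ≡ 19129 (mod 26953), so k ≡ 19129·7214 ≡ 24199 (mod 26953).
x = 4777 + 6535·24199 = 158145242.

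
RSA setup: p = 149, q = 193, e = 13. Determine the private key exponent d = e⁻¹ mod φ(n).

15301

φ(n) = (p−1)(q−1) = 148·192 = 28416.
Need d with 13·d ≡ 1 (mod 28416). Apply the extended Euclidean algorithm:
28416 = 2185*13 + 11
13 = 1*11 + 2
11 = 5*2 + 1
2 = 2*1 + 0
Back-substitute:
1 = 11 − 5·2
1 = −5·13 + 6·11
1 = 6·28416 − 13115·13
So 13·(-13115) ≡ 1 (mod 28416), hence d ≡ -13115 ≡ 15301 (mod 28416).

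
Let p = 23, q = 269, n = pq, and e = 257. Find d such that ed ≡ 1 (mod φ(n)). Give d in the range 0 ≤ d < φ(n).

φ(n) = (p−1)(q−1) = 22·268 = 5896.
Need d with 257·d ≡ 1 (mod 5896). Apply the extended Euclidean algorithm:
5896 = 22*257 + 242
257 = 1*242 + 15
242 = 16*15 + 2
15 = 7*2 + 1
2 = 2*1 + 0
Back-substitute:
1 = 15 − 7·2
1 = −7·242 + 113·15
1 = 113·257 − 120·242
1 = −120·5896 + 2753·257
So 257·2753 ≡ 1 (mod 5896), hence d = 2753.

2753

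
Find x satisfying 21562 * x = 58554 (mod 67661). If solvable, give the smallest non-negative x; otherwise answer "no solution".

First find gcd(21562, 67661):
67661 = 3*21562 + 2975
21562 = 7*2975 + 737
2975 = 4*737 + 27
737 = 27*27 + 8
27 = 3*8 + 3
8 = 2*3 + 2
3 = 1*2 + 1
2 = 2*1 + 0
gcd = 1, so a unique solution mod 67661 exists.
Back-substitute for the Bézout coefficients:
1 = 3 − 2
1 = −8 + 3·3
1 = 3·27 − 10·8
1 = −10·737 + 273·27
1 = 273·2975 − 1102·737
1 = −1102·21562 + 7987·2975
1 = 7987·67661 − 25063·21562
So 21562·(-25063) ≡ 1 (mod 67661), giving 21562⁻¹ ≡ 42598.
x ≡ 21562⁻¹·58554 ≡ 42598·58554 ≡ 28188 (mod 67661).

28188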